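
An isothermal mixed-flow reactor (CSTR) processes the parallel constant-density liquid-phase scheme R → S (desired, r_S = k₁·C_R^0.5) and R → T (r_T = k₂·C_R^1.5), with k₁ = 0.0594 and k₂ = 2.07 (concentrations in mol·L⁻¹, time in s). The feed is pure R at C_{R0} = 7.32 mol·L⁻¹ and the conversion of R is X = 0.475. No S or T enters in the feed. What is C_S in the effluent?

0.0258 mol·L⁻¹

Exit C_R = C_{R0}(1−X) = 7.32×0.525 = 3.843 mol·L⁻¹.
In a CSTR the entire volume is at exit conditions, so r_S = 0.0594×3.843^0.5 = 0.1164 and r_T = 2.07×3.843^1.5 = 15.59.
Fraction of consumed R going to S: r_S/(r_S+r_T) = 0.007412.
C_S = 0.007412·C_{R0}·X = 0.007412×7.32×0.475 = 0.0258 mol·L⁻¹.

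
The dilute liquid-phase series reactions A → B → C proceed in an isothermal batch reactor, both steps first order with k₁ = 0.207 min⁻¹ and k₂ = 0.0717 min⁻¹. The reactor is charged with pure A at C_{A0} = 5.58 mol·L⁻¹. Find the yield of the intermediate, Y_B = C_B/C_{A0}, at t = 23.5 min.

The intermediate concentration in a first-order A→B→C sequence is C_B = k₁C_{A0}(e^(−k₁t) − e^(−k₂t))/(k₂−k₁).
e^(−k₁t) = e^(−0.207×23.5) = e^(−4.864) = 0.007716; e^(−k₂t) = e^(−1.685) = 0.1855.
C_B = 0.207×5.58/(0.0717−0.207) × (0.007716−0.1855) = (-8.537)×(-0.1777) = 1.517 mol·L⁻¹.
Y_B = C_B/C_{A0} = 1.517/5.58 = 0.272.

0.272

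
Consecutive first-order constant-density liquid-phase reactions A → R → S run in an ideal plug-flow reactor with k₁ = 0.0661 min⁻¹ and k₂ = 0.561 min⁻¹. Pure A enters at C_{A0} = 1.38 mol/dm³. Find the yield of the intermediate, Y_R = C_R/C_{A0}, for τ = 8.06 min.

For first-order series with pure A initially, C_R(τ) = k₁C_{A0}/(k₂−k₁)·(e^(−k₁τ) − e^(−k₂τ)).
e^(−k₁τ) = e^(−0.0661×8.06) = e^(−0.5328) = 0.5870; e^(−k₂τ) = e^(−4.522) = 0.01087.
C_R = 0.0661×1.38/(0.561−0.0661) × (0.5870−0.01087) = 0.1843×0.5761 = 0.1062 mol/dm³.
Y_R = C_R/C_{A0} = 0.1062/1.38 = 0.0769.

0.0769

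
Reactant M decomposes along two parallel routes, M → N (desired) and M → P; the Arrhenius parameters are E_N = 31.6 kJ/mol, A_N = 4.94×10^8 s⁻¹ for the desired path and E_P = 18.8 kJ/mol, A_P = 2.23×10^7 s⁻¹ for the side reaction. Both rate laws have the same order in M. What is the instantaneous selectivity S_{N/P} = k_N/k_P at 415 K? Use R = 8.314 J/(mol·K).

0.542

k_N/k_P = (A_N/A_P)·exp[−(E_N−E_P)/(RT)] = (A_N/A_P)·exp[(E_P−E_N)/(RT)].
(E_P−E_N)/(RT) = (18.8−31.6)×10³/(8.314×415) = -12800/3450 = -3.710.
k_N/k_P = (4.94×10^8/2.23×10^7)·exp(-3.710) = 22.15 × 0.02448 = 0.542.
Since E_N > E_P, raising the temperature improves selectivity toward N.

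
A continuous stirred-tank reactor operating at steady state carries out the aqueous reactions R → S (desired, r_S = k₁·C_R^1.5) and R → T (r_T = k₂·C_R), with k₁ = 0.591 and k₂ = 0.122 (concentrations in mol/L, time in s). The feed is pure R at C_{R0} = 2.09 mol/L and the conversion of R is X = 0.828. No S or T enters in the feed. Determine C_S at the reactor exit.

Exit C_R = C_{R0}(1−X) = 2.09×0.172 = 0.3595 mol/L.
A CSTR operates uniformly at the exit composition, giving r_S = 0.1274 and r_T = 0.04386 (each k·C_R^n at C_R = 0.3595).
Fraction of consumed R going to S: r_S/(r_S+r_T) = 0.7439.
C_S = 0.7439·C_{R0}·X = 0.7439×2.09×0.828 = 1.29 mol/L.

1.29 mol/L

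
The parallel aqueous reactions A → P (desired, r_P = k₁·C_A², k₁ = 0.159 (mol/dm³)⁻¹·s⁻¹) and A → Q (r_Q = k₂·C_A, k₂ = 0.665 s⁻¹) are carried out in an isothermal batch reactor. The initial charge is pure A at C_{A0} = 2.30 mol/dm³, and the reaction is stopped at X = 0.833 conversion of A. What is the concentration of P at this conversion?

0.451 mol/dm³

C_A = C_{A0}(1−X) = 0.3841 mol/dm³.
Along a PFR/batch, dC_Q/dC_A = −r_Q/(r_P+r_Q) = −k₂/(k₂+k₁·C_A).
Integrating from C_{A0} to C_A: C_Q = (0.665/0.159)·ln[(0.665+0.159·2.30)/(0.665+0.159·0.384)] = 4.182·ln(1.031/0.7261) = 1.465 mol/dm³.
Then C_P = (C_{A0}−C_A) − C_Q = 1.916 − 1.465 = 0.4506 mol/dm³.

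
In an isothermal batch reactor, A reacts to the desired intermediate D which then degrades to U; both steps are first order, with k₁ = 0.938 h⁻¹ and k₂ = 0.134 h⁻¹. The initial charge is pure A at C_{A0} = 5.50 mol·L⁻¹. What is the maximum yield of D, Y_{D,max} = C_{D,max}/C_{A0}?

0.723

For a first-order series the maximum intermediate yield is C_{D,max}/C_{A0} = (k₁/k₂)^[k₂/(k₂−k₁)].
= (0.938/0.134)^(0.134/(0.134−0.938)) = (7.000)^(-0.1667) = 0.7230.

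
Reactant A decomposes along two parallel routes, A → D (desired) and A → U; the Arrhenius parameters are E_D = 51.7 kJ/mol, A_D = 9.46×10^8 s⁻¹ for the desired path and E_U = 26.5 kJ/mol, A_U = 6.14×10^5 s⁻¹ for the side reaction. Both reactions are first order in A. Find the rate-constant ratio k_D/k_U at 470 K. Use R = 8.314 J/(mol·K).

k_D/k_U = (A_D/A_U)·exp[−(E_D−E_U)/(RT)] = (A_D/A_U)·exp[(E_U−E_D)/(RT)].
(E_U−E_D)/(RT) = (26.5−51.7)×10³/(8.314×470) = -25200/3908 = -6.449.
k_D/k_U = (9.46×10^8/6.14×10^5)·exp(-6.449) = 1541 × 0.001582 = 2.44.

2.44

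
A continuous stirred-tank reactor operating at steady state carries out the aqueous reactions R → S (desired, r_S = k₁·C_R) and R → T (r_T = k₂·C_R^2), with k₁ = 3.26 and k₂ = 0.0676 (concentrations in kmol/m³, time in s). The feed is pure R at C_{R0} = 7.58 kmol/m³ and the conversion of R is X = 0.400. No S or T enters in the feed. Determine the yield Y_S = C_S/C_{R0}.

Exit C_R = C_{R0}(1−X) = 7.58×0.600 = 4.548 kmol/m³.
In a CSTR the entire volume is at exit conditions, so r_S = 3.26×4.548 = 14.83 and r_T = 0.0676×4.548^2 = 1.398.
Fraction of consumed R going to S: r_S/(r_S+r_T) = 0.9138.
C_S = 0.9138·C_{R0}·X = 0.9138×7.58×0.400 = 2.77 kmol/m³; Y_S = C_S/C_{R0} = 0.366.

0.366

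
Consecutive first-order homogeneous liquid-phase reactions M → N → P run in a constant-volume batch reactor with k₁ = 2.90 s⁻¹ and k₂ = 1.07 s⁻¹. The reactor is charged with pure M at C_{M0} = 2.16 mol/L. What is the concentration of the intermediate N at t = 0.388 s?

1.15 mol/L

For first-order series with pure M initially, C_N(t) = k₁C_{M0}/(k₂−k₁)·(e^(−k₁t) − e^(−k₂t)).
e^(−k₁t) = e^(−2.90×0.388) = e^(−1.125) = 0.3246; e^(−k₂t) = e^(−0.4152) = 0.6602.
C_N = 2.90×2.16/(1.07−2.90) × (0.3246−0.6602) = (-3.423)×(-0.3356) = 1.149 mol/L.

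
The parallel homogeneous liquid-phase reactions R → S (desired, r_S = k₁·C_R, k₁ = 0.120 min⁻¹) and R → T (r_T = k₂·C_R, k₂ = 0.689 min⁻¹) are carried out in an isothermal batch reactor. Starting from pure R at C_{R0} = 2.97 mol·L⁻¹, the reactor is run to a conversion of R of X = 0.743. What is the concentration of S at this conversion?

C_R = C_{R0}(1−X) = 0.7633 mol·L⁻¹.
Both paths are first order in R, so the instantaneous fraction to S is constant: dC_S/d(−C_R) = k₁/(k₁+k₂) = 0.1483.
C_S = 0.1483·(C_{R0}−C_R) = 0.1483×2.207 = 0.327 mol·L⁻¹.

0.327 mol·L⁻¹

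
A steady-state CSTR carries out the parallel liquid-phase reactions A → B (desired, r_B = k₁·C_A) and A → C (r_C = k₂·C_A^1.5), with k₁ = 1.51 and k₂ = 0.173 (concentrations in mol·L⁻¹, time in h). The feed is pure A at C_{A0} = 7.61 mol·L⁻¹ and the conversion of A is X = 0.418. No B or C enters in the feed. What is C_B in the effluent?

2.56 mol·L⁻¹

Exit C_A = C_{A0}(1−X) = 7.61×0.582 = 4.429 mol·L⁻¹.
In a CSTR the entire volume is at exit conditions, so r_B = 1.51×4.429 = 6.688 and r_C = 0.173×4.429^1.5 = 1.613.
Fraction of consumed A going to B: r_B/(r_B+r_C) = 0.8057.
C_B = 0.8057·C_{A0}·X = 0.8057×7.61×0.418 = 2.56 mol·L⁻¹.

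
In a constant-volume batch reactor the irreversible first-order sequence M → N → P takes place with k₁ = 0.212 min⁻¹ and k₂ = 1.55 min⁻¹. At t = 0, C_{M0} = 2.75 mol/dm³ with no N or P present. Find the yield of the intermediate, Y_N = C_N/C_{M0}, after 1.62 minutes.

0.0995

For first-order series with pure M initially, C_N(t) = k₁C_{M0}/(k₂−k₁)·(e^(−k₁t) − e^(−k₂t)).
e^(−k₁t) = e^(−0.212×1.62) = e^(−0.3434) = 0.7093; e^(−k₂t) = e^(−2.511) = 0.08119.
C_N = 0.212×2.75/(1.55−0.212) × (0.7093−0.08119) = 0.4357×0.6281 = 0.2737 mol/dm³.
Y_N = C_N/C_{M0} = 0.2737/2.75 = 0.0995.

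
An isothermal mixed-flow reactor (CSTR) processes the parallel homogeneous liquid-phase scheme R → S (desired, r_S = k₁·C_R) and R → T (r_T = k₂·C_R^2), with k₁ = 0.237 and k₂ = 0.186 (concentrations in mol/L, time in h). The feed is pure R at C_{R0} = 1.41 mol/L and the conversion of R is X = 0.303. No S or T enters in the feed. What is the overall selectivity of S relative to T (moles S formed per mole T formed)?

1.30

Exit C_R = C_{R0}(1−X) = 1.41×0.697 = 0.9828 mol/L.
In a CSTR the entire volume is at exit conditions, so r_S = 0.237×0.9828 = 0.2329 and r_T = 0.186×0.9828^2 = 0.1796.
Overall selectivity = C_S/C_T = r_Sτ/(r_Tτ) = r_S/r_T = 1.30.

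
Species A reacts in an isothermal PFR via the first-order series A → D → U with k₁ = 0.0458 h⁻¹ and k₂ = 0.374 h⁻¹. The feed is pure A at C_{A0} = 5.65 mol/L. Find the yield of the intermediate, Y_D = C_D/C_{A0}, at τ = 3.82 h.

0.0837

Solving the coupled first-order balances gives C_D(τ) = [k₁/(k₂−k₁)]·C_{A0}·(e^(−k₁τ) − e^(−k₂τ)).
e^(−k₁τ) = e^(−0.0458×3.82) = e^(−0.1750) = 0.8395; e^(−k₂τ) = e^(−1.429) = 0.2396.
C_D = 0.0458×5.65/(0.374−0.0458) × (0.8395−0.2396) = 0.7885×0.5999 = 0.4730 mol/L.
Y_D = C_D/C_{A0} = 0.4730/5.65 = 0.0837.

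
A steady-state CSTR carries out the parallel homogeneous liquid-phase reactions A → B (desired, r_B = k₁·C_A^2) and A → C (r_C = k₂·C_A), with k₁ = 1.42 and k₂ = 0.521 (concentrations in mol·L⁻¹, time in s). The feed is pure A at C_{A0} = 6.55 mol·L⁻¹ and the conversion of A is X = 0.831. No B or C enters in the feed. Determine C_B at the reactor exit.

Exit C_A = C_{A0}(1−X) = 6.55×0.169 = 1.107 mol·L⁻¹.
In a CSTR the entire volume is at exit conditions, so r_B = 1.42×1.107^2 = 1.740 and r_C = 0.521×1.107 = 0.5767.
Fraction of consumed A going to B: r_B/(r_B+r_C) = 0.7511.
C_B = 0.7511·C_{A0}·X = 0.7511×6.55×0.831 = 4.09 mol·L⁻¹.

4.09 mol·L⁻¹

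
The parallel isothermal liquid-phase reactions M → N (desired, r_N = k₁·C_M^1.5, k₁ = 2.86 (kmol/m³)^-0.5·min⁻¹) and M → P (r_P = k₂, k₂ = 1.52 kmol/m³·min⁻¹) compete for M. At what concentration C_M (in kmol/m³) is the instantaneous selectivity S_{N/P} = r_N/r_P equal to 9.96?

S_{N/P} = (k₁/k₂)·C_M^1.5 ⇒ C_M = (S·k₂/k₁)^(1/1.5).
= (9.96×1.52/2.86)^(0.6667) = (5.293)^(0.6667) = 3.04 kmol/m³.

3.04 kmol/m³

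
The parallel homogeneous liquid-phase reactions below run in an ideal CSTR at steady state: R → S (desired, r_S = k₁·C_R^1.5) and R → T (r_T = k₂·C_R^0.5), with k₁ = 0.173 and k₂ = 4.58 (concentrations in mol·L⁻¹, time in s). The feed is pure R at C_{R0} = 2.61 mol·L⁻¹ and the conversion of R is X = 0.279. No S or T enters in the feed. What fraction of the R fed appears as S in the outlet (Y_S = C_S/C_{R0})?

0.0185

Exit C_R = C_{R0}(1−X) = 2.61×0.721 = 1.882 mol·L⁻¹.
A CSTR operates uniformly at the exit composition, giving r_S = 0.4466 and r_T = 6.283 (each k·C_R^n at C_R = 1.882).
Fraction of consumed R going to S: r_S/(r_S+r_T) = 0.06636.
C_S = 0.06636·C_{R0}·X = 0.06636×2.61×0.279 = 0.0483 mol·L⁻¹; Y_S = C_S/C_{R0} = 0.0185.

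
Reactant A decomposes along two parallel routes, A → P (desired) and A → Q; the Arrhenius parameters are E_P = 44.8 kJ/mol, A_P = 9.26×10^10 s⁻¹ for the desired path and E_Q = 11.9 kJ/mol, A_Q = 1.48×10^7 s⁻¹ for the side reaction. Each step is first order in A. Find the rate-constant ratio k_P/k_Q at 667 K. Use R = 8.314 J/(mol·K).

16.6

k_P/k_Q = (A_P/A_Q)·exp[−(E_P−E_Q)/(RT)] = (A_P/A_Q)·exp[(E_Q−E_P)/(RT)].
(E_Q−E_P)/(RT) = (11.9−44.8)×10³/(8.314×667) = -32900/5545 = -5.933.
k_P/k_Q = (9.26×10^10/1.48×10^7)·exp(-5.933) = 6257 × 0.002651 = 16.6.
Since E_P > E_Q, raising the temperature improves selectivity toward P.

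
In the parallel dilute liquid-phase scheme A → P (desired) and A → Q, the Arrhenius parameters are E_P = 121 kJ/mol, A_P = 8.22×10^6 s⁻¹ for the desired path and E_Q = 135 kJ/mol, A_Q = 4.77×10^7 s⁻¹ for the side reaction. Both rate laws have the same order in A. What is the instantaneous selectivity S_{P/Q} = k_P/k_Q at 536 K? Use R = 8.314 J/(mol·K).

3.99

k_P/k_Q = (A_P/A_Q)·exp[−(E_P−E_Q)/(RT)] = (A_P/A_Q)·exp[(E_Q−E_P)/(RT)].
(E_Q−E_P)/(RT) = (135−121)×10³/(8.314×536) = 14000/4456 = 3.142.
k_P/k_Q = (8.22×10^6/4.77×10^7)·exp(3.142) = 0.1723 × 23.14 = 3.99.
Since E_P < E_Q, lowering the temperature improves selectivity toward P.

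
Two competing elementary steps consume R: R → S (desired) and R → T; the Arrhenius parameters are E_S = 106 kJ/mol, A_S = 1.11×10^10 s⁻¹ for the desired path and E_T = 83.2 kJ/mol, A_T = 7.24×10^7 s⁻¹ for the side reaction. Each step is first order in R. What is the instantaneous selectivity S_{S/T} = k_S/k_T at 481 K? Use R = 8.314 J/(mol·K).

With equal orders, S_{S/T} = k_S/k_T = (A_S/A_T)·exp[(E_T−E_S)/(RT)].
(E_T−E_S)/(RT) = (83.2−106)×10³/(8.314×481) = -22800/3999 = -5.701.
k_S/k_T = (1.11×10^10/7.24×10^7)·exp(-5.701) = 153.3 × 0.003341 = 0.512.
Since E_S > E_T, raising the temperature improves selectivity toward S.

0.512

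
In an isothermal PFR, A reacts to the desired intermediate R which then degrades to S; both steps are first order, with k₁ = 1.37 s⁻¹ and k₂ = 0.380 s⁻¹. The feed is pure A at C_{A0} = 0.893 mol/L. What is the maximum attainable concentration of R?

0.546 mol/L

Evaluating C_R at τ_opt = ln(k₂/k₁)/(k₂−k₁) gives C_{R,max}/C_{A0} = (k₁/k₂)^[k₂/(k₂−k₁)].
= (1.37/0.380)^(0.380/(0.380−1.37)) = (3.605)^(-0.3838) = 0.6113.
C_{R,max} = 0.6113×0.893 = 0.546 mol/L.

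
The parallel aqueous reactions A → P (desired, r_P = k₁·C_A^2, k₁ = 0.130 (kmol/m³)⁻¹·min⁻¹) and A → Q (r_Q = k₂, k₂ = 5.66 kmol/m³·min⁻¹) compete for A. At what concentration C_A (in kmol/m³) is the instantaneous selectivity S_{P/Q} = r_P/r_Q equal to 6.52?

16.8 kmol/m³

S_{P/Q} = (k₁/k₂)·C_A^2 ⇒ C_A = (S·k₂/k₁)^(0.5).
= (6.52×5.66/0.130)^(0.5) = (283.9)^(0.5) = 16.8 kmol/m³.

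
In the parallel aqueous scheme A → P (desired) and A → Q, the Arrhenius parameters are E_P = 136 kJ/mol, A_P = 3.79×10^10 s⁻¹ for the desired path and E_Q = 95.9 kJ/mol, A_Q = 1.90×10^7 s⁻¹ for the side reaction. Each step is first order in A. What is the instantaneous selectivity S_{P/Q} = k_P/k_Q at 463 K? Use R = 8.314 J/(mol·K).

0.0597

Since both paths have the same order in A, the concentration cancels and S_{P/Q} = k_P/k_Q = (A_P/A_Q)·exp[(E_Q−E_P)/(RT)].
(E_Q−E_P)/(RT) = (95.9−136)×10³/(8.314×463) = -40100/3849 = -10.42.
k_P/k_Q = (3.79×10^10/1.90×10^7)·exp(-10.42) = 1995 × 2.991×10^-5 = 0.0597.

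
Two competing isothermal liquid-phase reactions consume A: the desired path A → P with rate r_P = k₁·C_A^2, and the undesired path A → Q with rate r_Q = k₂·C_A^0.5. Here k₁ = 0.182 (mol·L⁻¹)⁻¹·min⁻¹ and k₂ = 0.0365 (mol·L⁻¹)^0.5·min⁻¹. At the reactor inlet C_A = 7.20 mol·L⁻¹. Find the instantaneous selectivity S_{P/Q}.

S_{P/Q} = r_P/r_Q = (k₁·C_A^2)/(k₂·C_A^0.5) = (k₁/k₂)·C_A^1.5.
= (0.182×7.200^2) / (0.0365×7.200^0.5) = 9.435/0.09794 = 96.3.
Since the desired path is higher order in A, keeping C_A high (PFR or concentrated feed) favours P.

96.3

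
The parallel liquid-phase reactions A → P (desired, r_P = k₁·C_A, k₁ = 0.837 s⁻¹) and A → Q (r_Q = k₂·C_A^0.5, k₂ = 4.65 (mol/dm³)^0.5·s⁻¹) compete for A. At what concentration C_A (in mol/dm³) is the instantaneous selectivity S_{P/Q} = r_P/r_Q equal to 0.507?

S_{P/Q} = (k₁/k₂)·C_A^0.5 ⇒ C_A = (S·k₂/k₁)^(2).
= (0.507×4.65/0.837)^(2) = (2.817)^(2) = 7.93 mol/dm³.

7.93 mol/dm³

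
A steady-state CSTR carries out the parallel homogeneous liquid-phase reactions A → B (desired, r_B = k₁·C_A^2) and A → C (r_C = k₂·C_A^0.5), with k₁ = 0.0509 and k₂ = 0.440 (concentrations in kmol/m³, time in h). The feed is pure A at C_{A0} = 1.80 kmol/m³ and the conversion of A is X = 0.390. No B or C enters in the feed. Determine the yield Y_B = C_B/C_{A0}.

Exit C_A = C_{A0}(1−X) = 1.80×0.610 = 1.098 kmol/m³.
A CSTR operates uniformly at the exit composition, giving r_B = 0.06137 and r_C = 0.4611 (each k·C_A^n at C_A = 1.098).
Fraction of consumed A going to B: r_B/(r_B+r_C) = 0.1175.
C_B = 0.1175·C_{A0}·X = 0.1175×1.80×0.390 = 0.0825 kmol/m³; Y_B = C_B/C_{A0} = 0.0458.

0.0458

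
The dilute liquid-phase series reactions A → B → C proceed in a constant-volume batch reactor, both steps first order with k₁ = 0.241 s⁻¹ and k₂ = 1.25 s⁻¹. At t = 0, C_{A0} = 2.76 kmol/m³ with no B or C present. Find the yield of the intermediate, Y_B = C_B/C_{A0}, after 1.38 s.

Solving the coupled first-order balances gives C_B(t) = [k₁/(k₂−k₁)]·C_{A0}·(e^(−k₁t) − e^(−k₂t)).
e^(−k₁t) = e^(−0.241×1.38) = e^(−0.3326) = 0.7171; e^(−k₂t) = e^(−1.725) = 0.1782.
C_B = 0.241×2.76/(1.25−0.241) × (0.7171−0.1782) = 0.6592×0.5389 = 0.3553 kmol/m³.
Y_B = C_B/C_{A0} = 0.3553/2.76 = 0.129.

0.129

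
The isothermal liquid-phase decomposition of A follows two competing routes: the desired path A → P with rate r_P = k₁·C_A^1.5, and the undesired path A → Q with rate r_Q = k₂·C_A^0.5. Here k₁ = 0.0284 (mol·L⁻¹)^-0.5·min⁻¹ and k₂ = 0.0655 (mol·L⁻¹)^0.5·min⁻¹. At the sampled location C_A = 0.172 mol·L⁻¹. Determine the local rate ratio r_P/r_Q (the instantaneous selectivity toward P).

S_{P/Q} = r_P/r_Q = (k₁·C_A^1.5)/(k₂·C_A^0.5) = (k₁/k₂)·C_A.
= (0.0284×0.1720^1.5) / (0.0655×0.1720^0.5) = 0.002026/0.02716 = 0.0746.

0.0746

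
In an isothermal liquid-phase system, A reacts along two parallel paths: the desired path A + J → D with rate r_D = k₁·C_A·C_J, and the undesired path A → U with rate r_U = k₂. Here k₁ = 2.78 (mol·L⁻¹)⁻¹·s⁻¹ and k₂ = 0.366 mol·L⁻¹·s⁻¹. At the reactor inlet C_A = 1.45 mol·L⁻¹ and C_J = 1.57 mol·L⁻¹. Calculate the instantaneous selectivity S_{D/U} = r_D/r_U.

17.3

S_{D/U} = r_D/r_U = (k₁·C_A·C_J)/(k₂) = (k₁/k₂)·C_A·C_J.
= (2.78×1.450×1.570) / (0.366) = 6.329/0.3660 = 17.3.
Since the desired path is higher order in A, keeping C_A high (PFR or concentrated feed) favours D.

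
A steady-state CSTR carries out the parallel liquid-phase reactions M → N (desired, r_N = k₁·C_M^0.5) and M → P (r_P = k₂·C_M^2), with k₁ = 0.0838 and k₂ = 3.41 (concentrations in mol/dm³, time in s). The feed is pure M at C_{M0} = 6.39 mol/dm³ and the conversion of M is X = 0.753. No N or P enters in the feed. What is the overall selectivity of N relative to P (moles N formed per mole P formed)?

Exit C_M = C_{M0}(1−X) = 6.39×0.247 = 1.578 mol/dm³.
A CSTR operates uniformly at the exit composition, giving r_N = 0.1053 and r_P = 8.495 (each k·C_M^n at C_M = 1.578).
Overall selectivity = C_N/C_P = r_Nτ/(r_Pτ) = r_N/r_P = 0.0124.

0.0124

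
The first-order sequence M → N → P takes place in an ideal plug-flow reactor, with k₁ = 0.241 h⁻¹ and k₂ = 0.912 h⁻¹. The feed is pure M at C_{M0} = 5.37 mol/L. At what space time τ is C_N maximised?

For first-order series the maximum of C_N occurs at τ_opt = ln(k₂/k₁)/(k₂−k₁).
= ln(0.912/0.241)/(0.912−0.241) = ln(3.784)/0.6710 = 1.331/0.6710 = 1.98 h.

1.98 h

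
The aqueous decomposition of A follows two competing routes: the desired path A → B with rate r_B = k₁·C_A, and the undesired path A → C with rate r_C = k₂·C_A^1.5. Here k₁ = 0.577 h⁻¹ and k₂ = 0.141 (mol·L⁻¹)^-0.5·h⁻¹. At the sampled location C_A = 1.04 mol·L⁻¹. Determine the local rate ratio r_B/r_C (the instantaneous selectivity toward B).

4.01

S_{B/C} = r_B/r_C = (k₁·C_A)/(k₂·C_A^1.5) = (k₁/k₂)·C_A^-0.5.
= (0.577×1.040) / (0.141×1.040^1.5) = 0.6001/0.1495 = 4.01.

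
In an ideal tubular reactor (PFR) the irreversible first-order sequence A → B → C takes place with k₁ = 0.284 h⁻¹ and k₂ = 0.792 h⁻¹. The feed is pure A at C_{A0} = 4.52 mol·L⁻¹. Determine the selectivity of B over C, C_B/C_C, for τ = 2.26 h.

The intermediate concentration in a first-order A→B→C sequence is C_B = k₁C_{A0}(e^(−k₁τ) − e^(−k₂τ))/(k₂−k₁).
e^(−k₁τ) = e^(−0.284×2.26) = e^(−0.6418) = 0.5263; e^(−k₂τ) = e^(−1.790) = 0.1670.
C_B = 0.284×4.52/(0.792−0.284) × (0.5263−0.1670) = 2.527×0.3593 = 0.9081 mol·L⁻¹.
C_A = C_{A0}e^(−k₁τ) = 2.379 mol·L⁻¹, so C_C = C_{A0}−C_A−C_B = 1.233 mol·L⁻¹; C_B/C_C = 0.736.

0.736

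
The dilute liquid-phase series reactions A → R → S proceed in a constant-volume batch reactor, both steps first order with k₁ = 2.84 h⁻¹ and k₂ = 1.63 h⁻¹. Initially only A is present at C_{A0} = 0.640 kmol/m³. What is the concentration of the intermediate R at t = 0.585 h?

0.294 kmol/m³

The intermediate concentration in a first-order A→B→C sequence is C_R = k₁C_{A0}(e^(−k₁t) − e^(−k₂t))/(k₂−k₁).
e^(−k₁t) = e^(−2.84×0.585) = e^(−1.661) = 0.1899; e^(−k₂t) = e^(−0.9535) = 0.3854.
C_R = 2.84×0.640/(1.63−2.84) × (0.1899−0.3854) = (-1.502)×(-0.1955) = 0.2937 kmol/m³.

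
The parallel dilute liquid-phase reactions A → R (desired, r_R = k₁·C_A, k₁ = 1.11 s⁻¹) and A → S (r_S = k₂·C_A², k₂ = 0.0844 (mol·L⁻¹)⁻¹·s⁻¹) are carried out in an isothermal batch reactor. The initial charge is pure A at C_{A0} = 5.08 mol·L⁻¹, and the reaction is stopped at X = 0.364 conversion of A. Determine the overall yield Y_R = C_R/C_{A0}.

C_A = C_{A0}(1−X) = 3.231 mol·L⁻¹.
Along a PFR/batch, dC_R/dC_A = −r_R/(r_R+r_S) = −k₁/(k₁+k₂·C_A).
Integrating from C_{A0} to C_A: C_R = (1.11/0.0844)·ln[(1.11+0.0844·5.08)/(1.11+0.0844·3.23)] = 13.15·ln(1.539/1.383) = 1.406 mol·L⁻¹.
Y_R = C_R/C_{A0} = 1.406/5.08 = 0.277.

0.277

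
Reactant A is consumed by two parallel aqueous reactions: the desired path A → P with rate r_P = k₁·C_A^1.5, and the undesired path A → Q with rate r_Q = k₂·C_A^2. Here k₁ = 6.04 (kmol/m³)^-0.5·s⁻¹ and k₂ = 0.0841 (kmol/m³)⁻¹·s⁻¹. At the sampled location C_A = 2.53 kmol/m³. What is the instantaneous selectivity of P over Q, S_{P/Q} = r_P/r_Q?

S_{P/Q} = r_P/r_Q = (k₁·C_A^1.5)/(k₂·C_A^2) = (k₁/k₂)·C_A^-0.5.
= (6.04×2.530^1.5) / (0.0841×2.530^2) = 24.31/0.5383 = 45.2.
The undesired path is higher order in A, so low C_A (CSTR or dilute feed) favours P.

45.2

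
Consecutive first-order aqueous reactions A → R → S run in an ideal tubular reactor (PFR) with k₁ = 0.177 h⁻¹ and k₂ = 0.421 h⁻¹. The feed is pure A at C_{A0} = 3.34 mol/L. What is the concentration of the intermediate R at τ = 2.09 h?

0.669 mol/L

Solving the coupled first-order balances gives C_R(τ) = [k₁/(k₂−k₁)]·C_{A0}·(e^(−k₁τ) − e^(−k₂τ)).
e^(−k₁τ) = e^(−0.177×2.09) = e^(−0.3699) = 0.6908; e^(−k₂τ) = e^(−0.8799) = 0.4148.
C_R = 0.177×3.34/(0.421−0.177) × (0.6908−0.4148) = 2.423×0.2760 = 0.6686 mol/L.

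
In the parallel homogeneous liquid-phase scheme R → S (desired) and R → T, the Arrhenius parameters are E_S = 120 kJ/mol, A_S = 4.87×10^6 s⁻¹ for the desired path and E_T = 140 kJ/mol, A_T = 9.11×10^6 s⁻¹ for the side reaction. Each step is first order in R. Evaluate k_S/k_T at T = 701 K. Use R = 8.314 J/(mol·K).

Since both paths have the same order in R, the concentration cancels and S_{S/T} = k_S/k_T = (A_S/A_T)·exp[(E_T−E_S)/(RT)].
(E_T−E_S)/(RT) = (140−120)×10³/(8.314×701) = 20000/5828 = 3.432.
k_S/k_T = (4.87×10^6/9.11×10^6)·exp(3.432) = 0.5346 × 30.93 = 16.5.
Since E_S < E_T, lowering the temperature improves selectivity toward S.

16.5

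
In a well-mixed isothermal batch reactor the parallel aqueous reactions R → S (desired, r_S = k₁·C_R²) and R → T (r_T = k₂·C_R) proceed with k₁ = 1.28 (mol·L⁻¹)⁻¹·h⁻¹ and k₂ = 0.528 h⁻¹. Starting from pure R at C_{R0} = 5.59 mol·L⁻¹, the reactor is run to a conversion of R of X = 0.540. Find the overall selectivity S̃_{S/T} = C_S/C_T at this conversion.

C_R = C_{R0}(1−X) = 2.571 mol·L⁻¹.
Along a PFR/batch, dC_T/dC_R = −r_T/(r_S+r_T) = −k₂/(k₂+k₁·C_R).
Integrating from C_{R0} to C_R: C_T = (0.528/1.28)·ln[(0.528+1.28·5.59)/(0.528+1.28·2.57)] = 0.4125·ln(7.683/3.819) = 0.2883 mol·L⁻¹.
Then C_S = (C_{R0}−C_R) − C_T = 3.019 − 0.2883 = 2.730 mol·L⁻¹.
S̃_{S/T} = C_S/C_T = 2.730/0.2883 = 9.47.

9.47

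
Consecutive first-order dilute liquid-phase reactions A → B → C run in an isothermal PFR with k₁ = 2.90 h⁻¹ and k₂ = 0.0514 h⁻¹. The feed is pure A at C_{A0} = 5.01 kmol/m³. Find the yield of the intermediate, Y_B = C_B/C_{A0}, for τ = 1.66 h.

The intermediate concentration in a first-order A→B→C sequence is C_B = k₁C_{A0}(e^(−k₁τ) − e^(−k₂τ))/(k₂−k₁).
e^(−k₁τ) = e^(−2.90×1.66) = e^(−4.814) = 0.008115; e^(−k₂τ) = e^(−0.08532) = 0.9182.
C_B = 2.90×5.01/(0.0514−2.90) × (0.008115−0.9182) = (-5.100)×(-0.9101) = 4.642 kmol/m³.
Y_B = C_B/C_{A0} = 4.642/5.01 = 0.927.

0.927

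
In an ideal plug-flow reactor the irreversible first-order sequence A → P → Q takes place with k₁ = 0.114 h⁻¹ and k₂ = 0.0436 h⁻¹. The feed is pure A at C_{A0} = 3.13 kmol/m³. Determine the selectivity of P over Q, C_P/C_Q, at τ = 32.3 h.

For first-order series with pure A initially, C_P(τ) = k₁C_{A0}/(k₂−k₁)·(e^(−k₁τ) − e^(−k₂τ)).
e^(−k₁τ) = e^(−0.114×32.3) = e^(−3.682) = 0.02517; e^(−k₂τ) = e^(−1.408) = 0.2446.
C_P = 0.114×3.13/(0.0436−0.114) × (0.02517−0.2446) = (-5.068)×(-0.2194) = 1.112 kmol/m³.
C_A = C_{A0}e^(−k₁τ) = 0.07877 kmol/m³, so C_Q = C_{A0}−C_A−C_P = 1.939 kmol/m³; C_P/C_Q = 0.573.

0.573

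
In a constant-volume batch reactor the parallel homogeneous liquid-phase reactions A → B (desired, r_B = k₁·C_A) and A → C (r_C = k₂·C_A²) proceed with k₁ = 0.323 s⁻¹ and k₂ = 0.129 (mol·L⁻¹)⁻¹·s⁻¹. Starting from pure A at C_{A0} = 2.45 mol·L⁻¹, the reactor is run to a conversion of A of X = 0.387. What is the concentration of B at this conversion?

C_A = C_{A0}(1−X) = 1.502 mol·L⁻¹.
Along a PFR/batch, dC_B/dC_A = −r_B/(r_B+r_C) = −k₁/(k₁+k₂·C_A).
Integrating from C_{A0} to C_A: C_B = (0.323/0.129)·ln[(0.323+0.129·2.45)/(0.323+0.129·1.50)] = 2.504·ln(0.6391/0.5167) = 0.5319 mol·L⁻¹.

0.532 mol·L⁻¹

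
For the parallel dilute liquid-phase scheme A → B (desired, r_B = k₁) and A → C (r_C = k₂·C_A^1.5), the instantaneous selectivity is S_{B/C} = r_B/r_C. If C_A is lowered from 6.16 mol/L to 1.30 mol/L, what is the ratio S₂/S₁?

10.3

S_{B/C} = (k₁/k₂)·C_A^-1.5, so S₂/S₁ = (C_{A,2}/C_{A,1})^-1.5.
= (1.30/6.16)^(-1.5) = (0.2110)^(-1.5) = 10.3.
Selectivity toward B rises as C_A falls — low-concentration operation is favoured.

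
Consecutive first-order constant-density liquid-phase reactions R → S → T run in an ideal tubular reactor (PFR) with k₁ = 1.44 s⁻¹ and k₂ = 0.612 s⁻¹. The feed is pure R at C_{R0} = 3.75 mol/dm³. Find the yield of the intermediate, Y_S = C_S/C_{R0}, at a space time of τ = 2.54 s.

For first-order series with pure R initially, C_S(τ) = k₁C_{R0}/(k₂−k₁)·(e^(−k₁τ) − e^(−k₂τ)).
e^(−k₁τ) = e^(−1.44×2.54) = e^(−3.658) = 0.02579; e^(−k₂τ) = e^(−1.554) = 0.2113.
C_S = 1.44×3.75/(0.612−1.44) × (0.02579−0.2113) = (-6.522)×(-0.1855) = 1.210 mol/dm³.
Y_S = C_S/C_{R0} = 1.210/3.75 = 0.323.

0.323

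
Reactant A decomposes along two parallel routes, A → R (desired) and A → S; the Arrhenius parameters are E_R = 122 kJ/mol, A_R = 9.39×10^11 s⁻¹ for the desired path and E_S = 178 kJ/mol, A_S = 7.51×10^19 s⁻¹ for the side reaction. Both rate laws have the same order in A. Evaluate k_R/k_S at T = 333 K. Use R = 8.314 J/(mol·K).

7.61

k_R/k_S = (A_R/A_S)·exp[−(E_R−E_S)/(RT)] = (A_R/A_S)·exp[(E_S−E_R)/(RT)].
(E_S−E_R)/(RT) = (178−122)×10³/(8.314×333) = 56000/2769 = 20.23.
k_R/k_S = (9.39×10^11/7.51×10^19)·exp(20.23) = 1.250×10^-8 × 6.089×10^8 = 7.61.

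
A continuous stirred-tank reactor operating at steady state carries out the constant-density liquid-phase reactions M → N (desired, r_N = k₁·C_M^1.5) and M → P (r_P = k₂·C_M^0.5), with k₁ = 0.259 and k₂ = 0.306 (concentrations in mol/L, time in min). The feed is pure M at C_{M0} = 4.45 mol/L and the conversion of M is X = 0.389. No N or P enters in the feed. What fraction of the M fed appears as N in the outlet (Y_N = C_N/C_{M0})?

Exit C_M = C_{M0}(1−X) = 4.45×0.611 = 2.719 mol/L.
A CSTR operates uniformly at the exit composition, giving r_N = 1.161 and r_P = 0.5046 (each k·C_M^n at C_M = 2.719).
Fraction of consumed M going to N: r_N/(r_N+r_P) = 0.6971.
C_N = 0.6971·C_{M0}·X = 0.6971×4.45×0.389 = 1.21 mol/L; Y_N = C_N/C_{M0} = 0.271.

0.271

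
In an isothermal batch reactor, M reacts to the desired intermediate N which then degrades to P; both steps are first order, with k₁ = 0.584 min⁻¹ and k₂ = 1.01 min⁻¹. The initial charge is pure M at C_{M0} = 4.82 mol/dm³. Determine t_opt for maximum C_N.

1.29 min

For first-order series the maximum of C_N occurs at t_opt = ln(k₂/k₁)/(k₂−k₁).
= ln(1.01/0.584)/(1.01−0.584) = ln(1.729)/0.4260 = 0.5478/0.4260 = 1.29 min.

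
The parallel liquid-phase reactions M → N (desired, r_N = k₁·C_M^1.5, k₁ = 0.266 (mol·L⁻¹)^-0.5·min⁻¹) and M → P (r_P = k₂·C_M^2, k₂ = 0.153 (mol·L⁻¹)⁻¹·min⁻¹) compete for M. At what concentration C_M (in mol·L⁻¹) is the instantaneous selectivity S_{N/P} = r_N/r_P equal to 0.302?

33.1 mol·L⁻¹

S_{N/P} = (k₁/k₂)·C_M^-0.5 ⇒ C_M = (S·k₂/k₁)^(-2).
= (0.302×0.153/0.266)^(-2) = (0.1737)^(-2) = 33.1 mol·L⁻¹.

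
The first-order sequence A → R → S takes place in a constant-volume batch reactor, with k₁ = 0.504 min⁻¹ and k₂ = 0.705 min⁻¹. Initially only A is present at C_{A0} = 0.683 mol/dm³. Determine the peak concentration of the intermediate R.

For a first-order series the maximum intermediate yield is C_{R,max}/C_{A0} = (k₁/k₂)^[k₂/(k₂−k₁)].
= (0.504/0.705)^(0.705/(0.705−0.504)) = (0.7149)^(3.507) = 0.3081.
C_{R,max} = 0.3081×0.683 = 0.210 mol/dm³.

0.210 mol/dm³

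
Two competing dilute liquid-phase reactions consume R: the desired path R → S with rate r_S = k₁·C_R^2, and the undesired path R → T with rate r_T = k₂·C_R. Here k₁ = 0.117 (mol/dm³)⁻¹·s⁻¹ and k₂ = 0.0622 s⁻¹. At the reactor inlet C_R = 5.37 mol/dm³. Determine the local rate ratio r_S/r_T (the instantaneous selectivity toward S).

10.1

S_{S/T} = r_S/r_T = (k₁·C_R^2)/(k₂·C_R) = (k₁/k₂)·C_R.
= (0.117×5.370^2) / (0.0622×5.370) = 3.374/0.3340 = 10.1.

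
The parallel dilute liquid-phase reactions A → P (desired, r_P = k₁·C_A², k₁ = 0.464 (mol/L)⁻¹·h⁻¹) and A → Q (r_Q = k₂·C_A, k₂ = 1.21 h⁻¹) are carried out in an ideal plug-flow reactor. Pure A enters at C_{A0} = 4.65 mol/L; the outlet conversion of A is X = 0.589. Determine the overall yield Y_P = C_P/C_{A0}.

C_A = C_{A0}(1−X) = 1.911 mol/L.
Along a PFR/batch, dC_Q/dC_A = −r_Q/(r_P+r_Q) = −k₂/(k₂+k₁·C_A).
Integrating from C_{A0} to C_A: C_Q = (1.21/0.464)·ln[(1.21+0.464·4.65)/(1.21+0.464·1.91)] = 2.608·ln(3.368/2.097) = 1.236 mol/L.
Then C_P = (C_{A0}−C_A) − C_Q = 2.739 − 1.236 = 1.503 mol/L.
Y_P = C_P/C_{A0} = 1.503/4.65 = 0.323.

0.323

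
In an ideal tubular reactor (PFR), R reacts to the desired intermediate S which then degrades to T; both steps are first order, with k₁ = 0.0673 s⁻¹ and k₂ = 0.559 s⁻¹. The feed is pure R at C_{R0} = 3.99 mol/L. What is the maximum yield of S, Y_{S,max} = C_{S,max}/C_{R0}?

Evaluating C_S at τ_opt = ln(k₂/k₁)/(k₂−k₁) gives C_{S,max}/C_{R0} = (k₁/k₂)^[k₂/(k₂−k₁)].
= (0.0673/0.559)^(0.559/(0.559−0.0673)) = (0.1204)^(1.137) = 0.09011.

0.0901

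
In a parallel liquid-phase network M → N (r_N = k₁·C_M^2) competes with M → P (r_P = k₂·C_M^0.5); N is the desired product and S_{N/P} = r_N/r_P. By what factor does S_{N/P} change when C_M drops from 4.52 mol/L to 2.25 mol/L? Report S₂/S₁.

0.351

S_{N/P} = (k₁/k₂)·C_M^1.5, so S₂/S₁ = (C_{M,2}/C_{M,1})^1.5.
= (2.25/4.52)^1.5 = (0.4978)^1.5 = 0.351.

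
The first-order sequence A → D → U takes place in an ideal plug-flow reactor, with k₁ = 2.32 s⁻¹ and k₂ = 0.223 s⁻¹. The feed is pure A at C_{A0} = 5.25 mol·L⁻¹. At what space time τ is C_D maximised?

Setting dC_D/dτ = 0 gives τ_opt = ln(k₂/k₁)/(k₂−k₁).
= ln(0.223/2.32)/(0.223−2.32) = ln(0.09612)/-2.097 = -2.342/-2.097 = 1.12 s.

1.12 s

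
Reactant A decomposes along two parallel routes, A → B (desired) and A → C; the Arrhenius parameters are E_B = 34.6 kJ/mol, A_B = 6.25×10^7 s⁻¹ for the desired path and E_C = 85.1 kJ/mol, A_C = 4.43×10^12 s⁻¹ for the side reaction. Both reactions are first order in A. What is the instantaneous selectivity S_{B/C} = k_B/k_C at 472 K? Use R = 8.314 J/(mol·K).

5.47

k_B/k_C = (A_B/A_C)·exp[−(E_B−E_C)/(RT)] = (A_B/A_C)·exp[(E_C−E_B)/(RT)].
(E_C−E_B)/(RT) = (85.1−34.6)×10³/(8.314×472) = 50500/3924 = 12.87.
k_B/k_C = (6.25×10^7/4.43×10^12)·exp(12.87) = 1.411×10^-5 × 3.880×10^5 = 5.47.
Since E_B < E_C, lowering the temperature improves selectivity toward B.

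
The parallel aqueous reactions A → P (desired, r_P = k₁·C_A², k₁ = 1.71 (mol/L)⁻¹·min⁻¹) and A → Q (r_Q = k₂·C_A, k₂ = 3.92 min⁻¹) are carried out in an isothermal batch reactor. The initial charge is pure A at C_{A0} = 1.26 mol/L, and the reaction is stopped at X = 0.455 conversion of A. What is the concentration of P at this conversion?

0.170 mol/L

C_A = C_{A0}(1−X) = 0.6867 mol/L.
Along a PFR/batch, dC_Q/dC_A = −r_Q/(r_P+r_Q) = −k₂/(k₂+k₁·C_A).
Integrating from C_{A0} to C_A: C_Q = (3.92/1.71)·ln[(3.92+1.71·1.26)/(3.92+1.71·0.687)] = 2.292·ln(6.075/5.094) = 0.4035 mol/L.
Then C_P = (C_{A0}−C_A) − C_Q = 0.5733 − 0.4035 = 0.1698 mol/L.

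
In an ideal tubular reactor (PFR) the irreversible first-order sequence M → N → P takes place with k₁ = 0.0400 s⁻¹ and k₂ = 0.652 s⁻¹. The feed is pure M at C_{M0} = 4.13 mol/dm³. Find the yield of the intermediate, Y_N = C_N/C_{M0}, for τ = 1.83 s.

0.0409

Solving the coupled first-order balances gives C_N(τ) = [k₁/(k₂−k₁)]·C_{M0}·(e^(−k₁τ) − e^(−k₂τ)).
e^(−k₁τ) = e^(−0.0400×1.83) = e^(−0.07320) = 0.9294; e^(−k₂τ) = e^(−1.193) = 0.3033.
C_N = 0.0400×4.13/(0.652−0.0400) × (0.9294−0.3033) = 0.2699×0.6262 = 0.1690 mol/dm³.
Y_N = C_N/C_{M0} = 0.1690/4.13 = 0.0409.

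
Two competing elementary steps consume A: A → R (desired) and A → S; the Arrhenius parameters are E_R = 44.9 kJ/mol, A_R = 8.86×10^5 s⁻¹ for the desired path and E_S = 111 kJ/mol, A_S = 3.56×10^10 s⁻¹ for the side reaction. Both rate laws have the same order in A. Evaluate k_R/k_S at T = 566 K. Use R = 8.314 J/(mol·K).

31.4

With equal orders, S_{R/S} = k_R/k_S = (A_R/A_S)·exp[(E_S−E_R)/(RT)].
(E_S−E_R)/(RT) = (111−44.9)×10³/(8.314×566) = 66100/4706 = 14.05.
k_R/k_S = (8.86×10^5/3.56×10^10)·exp(14.05) = 2.489×10^-5 × 1.260×10^6 = 31.4.
Since E_R < E_S, lowering the temperature improves selectivity toward R.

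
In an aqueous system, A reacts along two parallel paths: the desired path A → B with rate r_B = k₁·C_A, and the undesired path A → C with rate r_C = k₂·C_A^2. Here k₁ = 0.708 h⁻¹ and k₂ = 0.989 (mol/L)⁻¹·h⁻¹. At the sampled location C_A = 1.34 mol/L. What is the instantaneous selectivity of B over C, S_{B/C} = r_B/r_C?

S_{B/C} = r_B/r_C = (k₁·C_A)/(k₂·C_A^2) = (k₁/k₂)·C_A⁻¹.
= (0.708×1.340) / (0.989×1.340^2) = 0.9487/1.776 = 0.534.

0.534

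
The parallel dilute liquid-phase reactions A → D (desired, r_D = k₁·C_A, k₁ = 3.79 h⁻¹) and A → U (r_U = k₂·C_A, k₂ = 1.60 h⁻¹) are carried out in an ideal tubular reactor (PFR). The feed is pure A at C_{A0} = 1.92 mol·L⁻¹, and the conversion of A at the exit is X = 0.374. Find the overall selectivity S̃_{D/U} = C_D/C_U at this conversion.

2.37

C_A = C_{A0}(1−X) = 1.202 mol·L⁻¹.
Both paths are first order in A, so the instantaneous fraction to D is constant: dC_D/d(−C_A) = k₁/(k₁+k₂) = 0.7032.
C_D = 0.7032·(C_{A0}−C_A) = 0.7032×0.7181 = 0.505 mol·L⁻¹.
C_U = (C_{A0}−C_A)−C_D = 0.2132 mol·L⁻¹; S̃_{D/U} = 0.5049/0.2132 = 2.37.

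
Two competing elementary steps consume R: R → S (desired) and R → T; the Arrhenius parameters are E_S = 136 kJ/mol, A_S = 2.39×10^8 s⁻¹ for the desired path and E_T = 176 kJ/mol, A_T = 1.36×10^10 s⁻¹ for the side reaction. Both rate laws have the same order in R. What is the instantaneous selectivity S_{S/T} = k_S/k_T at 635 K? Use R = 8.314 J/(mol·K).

k_S/k_T = (A_S/A_T)·exp[−(E_S−E_T)/(RT)] = (A_S/A_T)·exp[(E_T−E_S)/(RT)].
(E_T−E_S)/(RT) = (176−136)×10³/(8.314×635) = 40000/5279 = 7.577.
k_S/k_T = (2.39×10^8/1.36×10^10)·exp(7.577) = 0.01757 × 1952 = 34.3.
Since E_S < E_T, lowering the temperature improves selectivity toward S.

34.3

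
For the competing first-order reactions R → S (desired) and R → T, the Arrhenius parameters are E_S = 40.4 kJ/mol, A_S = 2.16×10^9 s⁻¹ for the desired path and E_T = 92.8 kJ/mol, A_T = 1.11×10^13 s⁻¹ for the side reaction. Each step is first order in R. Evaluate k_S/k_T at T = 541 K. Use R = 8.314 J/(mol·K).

22.3

k_S/k_T = (A_S/A_T)·exp[−(E_S−E_T)/(RT)] = (A_S/A_T)·exp[(E_T−E_S)/(RT)].
(E_T−E_S)/(RT) = (92.8−40.4)×10³/(8.314×541) = 52400/4498 = 11.65.
k_S/k_T = (2.16×10^9/1.11×10^13)·exp(11.65) = 1.946×10^-4 × 1.147×10^5 = 22.3.
Since E_S < E_T, lowering the temperature improves selectivity toward S.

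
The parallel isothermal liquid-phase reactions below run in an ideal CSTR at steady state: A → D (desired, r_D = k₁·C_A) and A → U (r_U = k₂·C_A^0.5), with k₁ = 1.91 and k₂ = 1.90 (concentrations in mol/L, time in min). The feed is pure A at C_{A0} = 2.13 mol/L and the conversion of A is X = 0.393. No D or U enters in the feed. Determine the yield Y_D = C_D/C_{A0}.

Exit C_A = C_{A0}(1−X) = 2.13×0.607 = 1.293 mol/L.
Rates in a CSTR are evaluated at the outlet concentration: r_D = 1.91×1.293 = 2.469, r_U = 1.90×1.293^0.5 = 2.160.
Fraction of consumed A going to D: r_D/(r_D+r_U) = 0.5334.
C_D = 0.5334·C_{A0}·X = 0.5334×2.13×0.393 = 0.446 mol/L; Y_D = C_D/C_{A0} = 0.210.

0.210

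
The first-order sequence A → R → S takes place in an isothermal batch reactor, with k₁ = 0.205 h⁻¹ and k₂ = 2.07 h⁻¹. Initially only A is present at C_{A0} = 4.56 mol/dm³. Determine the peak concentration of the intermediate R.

At the optimum, C_{R,max}/C_{A0} = (k₁/k₂)^[k₂/(k₂−k₁)].
= (0.205/2.07)^(2.07/(2.07−0.205)) = (0.09903)^(1.110) = 0.07681.
C_{R,max} = 0.07681×4.56 = 0.350 mol/dm³.

0.350 mol/dm³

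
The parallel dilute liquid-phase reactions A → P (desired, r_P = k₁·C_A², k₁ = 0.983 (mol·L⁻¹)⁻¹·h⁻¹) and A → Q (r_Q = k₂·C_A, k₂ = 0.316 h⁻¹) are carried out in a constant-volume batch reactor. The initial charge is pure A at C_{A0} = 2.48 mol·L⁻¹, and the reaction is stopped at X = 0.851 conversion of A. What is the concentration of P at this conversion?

1.66 mol·L⁻¹

C_A = C_{A0}(1−X) = 0.3695 mol·L⁻¹.
Along a PFR/batch, dC_Q/dC_A = −r_Q/(r_P+r_Q) = −k₂/(k₂+k₁·C_A).
Integrating from C_{A0} to C_A: C_Q = (0.316/0.983)·ln[(0.316+0.983·2.48)/(0.316+0.983·0.370)] = 0.3215·ln(2.754/0.6792) = 0.4500 mol·L⁻¹.
Then C_P = (C_{A0}−C_A) − C_Q = 2.110 − 0.4500 = 1.660 mol·L⁻¹.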